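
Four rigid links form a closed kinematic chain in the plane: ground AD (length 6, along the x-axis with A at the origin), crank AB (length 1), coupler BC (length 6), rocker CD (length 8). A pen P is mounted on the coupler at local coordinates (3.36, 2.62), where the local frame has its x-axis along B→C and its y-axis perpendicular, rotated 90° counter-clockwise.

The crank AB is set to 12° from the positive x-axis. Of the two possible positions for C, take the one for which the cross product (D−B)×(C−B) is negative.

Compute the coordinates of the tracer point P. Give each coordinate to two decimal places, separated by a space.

A=(0,0), D=(6.00,0)
B = A + 1.00·(cos12°, sin12°) = (0.9781, 0.2079)
|BD| = 5.0262
circle(B,6.00) ∩ circle(D,8.00): a=-0.2724, h=5.9938
  candidates: C₊=(0.9540,6.2079) cross=30.126; C₋=(0.4581,-5.7695) cross=-30.126
  mode - wants cross < 0 → take C=(0.4581,-5.7695) (cross=-30.126)
ex = (C−B)/|BC| = (-0.0867,-0.9962); ey = (0.9962,-0.0867)
P = B + 3.36·ex + 2.62·ey = (3.2971,-3.3665)

3.30 -3.37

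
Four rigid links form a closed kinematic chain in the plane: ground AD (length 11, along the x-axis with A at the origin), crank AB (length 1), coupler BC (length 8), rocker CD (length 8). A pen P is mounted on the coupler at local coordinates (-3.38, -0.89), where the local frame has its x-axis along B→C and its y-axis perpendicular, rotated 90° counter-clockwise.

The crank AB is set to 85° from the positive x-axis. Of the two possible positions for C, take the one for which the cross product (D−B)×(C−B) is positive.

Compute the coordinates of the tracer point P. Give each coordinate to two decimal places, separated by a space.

A=(0,0), D=(11.00,0)
B = A + 1.00·(cos85°, sin85°) = (0.0872, 0.9962)
|BD| = 10.9582
circle(B,8.00) ∩ circle(D,8.00): a=5.4791, h=5.8292
  candidates: C₊=(6.0735,6.3031) cross=63.877; C₋=(5.0137,-5.3069) cross=-63.877
  mode + wants cross > 0 → take C=(6.0735,6.3031) (cross=63.877)
ex = (C−B)/|BC| = (0.7483,0.6634); ey = (-0.6634,0.7483)
P = B + -3.38·ex + -0.89·ey = (-1.8517,-1.9120)

-1.85 -1.91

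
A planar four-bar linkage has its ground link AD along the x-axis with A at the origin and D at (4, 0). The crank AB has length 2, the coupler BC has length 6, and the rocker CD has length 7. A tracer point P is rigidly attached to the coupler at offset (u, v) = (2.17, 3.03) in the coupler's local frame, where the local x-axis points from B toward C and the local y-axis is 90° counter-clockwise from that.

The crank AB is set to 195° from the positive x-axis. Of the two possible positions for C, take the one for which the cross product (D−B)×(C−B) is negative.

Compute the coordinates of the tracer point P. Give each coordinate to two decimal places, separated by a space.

A=(0,0), D=(4.00,0)
B = A + 2.00·(cos195°, sin195°) = (-1.9319, -0.5176)
|BD| = 5.9544
circle(B,6.00) ∩ circle(D,7.00): a=1.8856, h=5.6960
  candidates: C₊=(-0.5486,5.3207) cross=33.916; C₋=(0.4418,-6.0282) cross=-33.916
  mode - wants cross < 0 → take C=(0.4418,-6.0282) (cross=-33.916)
ex = (C−B)/|BC| = (0.3956,-0.9184); ey = (0.9184,0.3956)
P = B + 2.17·ex + 3.03·ey = (1.7094,-1.3119)

1.71 -1.31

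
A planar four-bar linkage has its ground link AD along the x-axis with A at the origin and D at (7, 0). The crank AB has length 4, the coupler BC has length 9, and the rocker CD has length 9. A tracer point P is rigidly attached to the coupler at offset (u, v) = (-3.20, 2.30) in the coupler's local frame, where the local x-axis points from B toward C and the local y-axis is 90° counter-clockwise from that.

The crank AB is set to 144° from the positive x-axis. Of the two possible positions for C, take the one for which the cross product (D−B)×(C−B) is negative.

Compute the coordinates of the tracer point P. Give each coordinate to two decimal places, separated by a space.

A=(0,0), D=(7.00,0)
B = A + 4.00·(cos144°, sin144°) = (-3.2361, 2.3511)
|BD| = 10.5026
circle(B,9.00) ∩ circle(D,9.00): a=5.2513, h=7.3092
  candidates: C₊=(3.5182,8.2992) cross=76.765; C₋=(0.2457,-5.9481) cross=-76.765
  mode - wants cross < 0 → take C=(0.2457,-5.9481) (cross=-76.765)
ex = (C−B)/|BC| = (0.3869,-0.9221); ey = (0.9221,0.3869)
P = B + -3.20·ex + 2.30·ey = (-2.3531,6.1918)

-2.35 6.19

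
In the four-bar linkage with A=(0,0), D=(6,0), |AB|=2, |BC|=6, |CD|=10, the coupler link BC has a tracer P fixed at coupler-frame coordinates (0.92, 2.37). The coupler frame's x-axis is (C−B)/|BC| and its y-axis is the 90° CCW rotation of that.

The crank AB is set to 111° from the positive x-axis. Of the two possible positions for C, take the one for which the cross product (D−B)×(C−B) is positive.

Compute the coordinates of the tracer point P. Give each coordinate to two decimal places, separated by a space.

-3.00 2.99

A=(0,0), D=(6.00,0)
B = A + 2.00·(cos111°, sin111°) = (-0.7167, 1.8672)
|BD| = 6.9714
circle(B,6.00) ∩ circle(D,10.00): a=-1.1044, h=5.8975
  candidates: C₊=(-0.2013,7.8450) cross=41.114; C₋=(-3.3604,-3.5190) cross=-41.114
  mode + wants cross > 0 → take C=(-0.2013,7.8450) (cross=41.114)
ex = (C−B)/|BC| = (0.0859,0.9963); ey = (-0.9963,0.0859)
P = B + 0.92·ex + 2.37·ey = (-2.9989,2.9874)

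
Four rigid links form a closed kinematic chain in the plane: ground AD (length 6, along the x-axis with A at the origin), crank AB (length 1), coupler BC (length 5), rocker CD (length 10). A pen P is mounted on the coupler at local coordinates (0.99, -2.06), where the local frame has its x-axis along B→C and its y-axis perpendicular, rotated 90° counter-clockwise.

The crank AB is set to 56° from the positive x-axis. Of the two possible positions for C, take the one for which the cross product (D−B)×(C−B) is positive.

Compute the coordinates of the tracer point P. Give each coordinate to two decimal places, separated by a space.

1.29 2.99

A=(0,0), D=(6.00,0)
B = A + 1.00·(cos56°, sin56°) = (0.5592, 0.8290)
|BD| = 5.5036
circle(B,5.00) ∩ circle(D,10.00): a=-4.0619, h=2.9156
  candidates: C₊=(-3.0172,4.3233) cross=16.046; C₋=(-3.8956,-1.4415) cross=-16.046
  mode + wants cross > 0 → take C=(-3.0172,4.3233) (cross=16.046)
ex = (C−B)/|BC| = (-0.7153,0.6988); ey = (-0.6988,-0.7153)
P = B + 0.99·ex + -2.06·ey = (1.2907,2.9944)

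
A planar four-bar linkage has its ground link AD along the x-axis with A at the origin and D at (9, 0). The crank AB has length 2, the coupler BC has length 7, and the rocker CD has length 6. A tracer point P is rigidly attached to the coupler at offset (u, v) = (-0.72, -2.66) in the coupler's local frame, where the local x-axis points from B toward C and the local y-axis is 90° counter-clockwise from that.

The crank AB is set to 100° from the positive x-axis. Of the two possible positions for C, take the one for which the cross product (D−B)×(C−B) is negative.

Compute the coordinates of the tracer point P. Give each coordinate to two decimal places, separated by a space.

-2.86 0.84

A=(0,0), D=(9.00,0)
B = A + 2.00·(cos100°, sin100°) = (-0.3473, 1.9696)
|BD| = 9.5526
circle(B,7.00) ∩ circle(D,6.00): a=5.4567, h=4.3845
  candidates: C₊=(5.8962,5.1348) cross=41.884; C₋=(4.0881,-3.4458) cross=-41.884
  mode - wants cross < 0 → take C=(4.0881,-3.4458) (cross=-41.884)
ex = (C−B)/|BC| = (0.6336,-0.7736); ey = (0.7736,0.6336)
P = B + -0.72·ex + -2.66·ey = (-2.8614,0.8412)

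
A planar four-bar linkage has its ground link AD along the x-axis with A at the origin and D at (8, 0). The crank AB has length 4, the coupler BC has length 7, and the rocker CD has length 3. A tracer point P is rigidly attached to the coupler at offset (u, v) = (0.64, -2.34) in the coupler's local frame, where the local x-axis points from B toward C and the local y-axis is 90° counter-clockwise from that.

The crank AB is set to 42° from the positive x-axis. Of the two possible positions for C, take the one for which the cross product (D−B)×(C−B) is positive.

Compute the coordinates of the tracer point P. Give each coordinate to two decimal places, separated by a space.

3.48 0.30

A=(0,0), D=(8.00,0)
B = A + 4.00·(cos42°, sin42°) = (2.9726, 2.6765)
|BD| = 5.6955
circle(B,7.00) ∩ circle(D,3.00): a=6.3593, h=2.9256
  candidates: C₊=(9.9608,2.2705) cross=16.663; C₋=(7.2111,-2.8944) cross=-16.663
  mode + wants cross > 0 → take C=(9.9608,2.2705) (cross=16.663)
ex = (C−B)/|BC| = (0.9983,-0.0580); ey = (0.0580,0.9983)
P = B + 0.64·ex + -2.34·ey = (3.4758,0.3033)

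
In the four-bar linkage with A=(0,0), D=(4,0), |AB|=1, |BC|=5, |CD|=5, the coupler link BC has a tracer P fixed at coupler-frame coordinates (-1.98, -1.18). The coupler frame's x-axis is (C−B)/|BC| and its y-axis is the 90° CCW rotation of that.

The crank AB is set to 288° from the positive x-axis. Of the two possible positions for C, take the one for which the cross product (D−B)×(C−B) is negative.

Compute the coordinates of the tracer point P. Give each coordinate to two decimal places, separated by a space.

A=(0,0), D=(4.00,0)
B = A + 1.00·(cos288°, sin288°) = (0.3090, -0.9511)
|BD| = 3.8115
circle(B,5.00) ∩ circle(D,5.00): a=1.9058, h=4.6226
  candidates: C₊=(1.0011,4.0008) cross=17.619; C₋=(3.3079,-4.9519) cross=-17.619
  mode - wants cross < 0 → take C=(3.3079,-4.9519) (cross=-17.619)
ex = (C−B)/|BC| = (0.5998,-0.8002); ey = (0.8002,0.5998)
P = B + -1.98·ex + -1.18·ey = (-1.8227,-0.0745)

-1.82 -0.07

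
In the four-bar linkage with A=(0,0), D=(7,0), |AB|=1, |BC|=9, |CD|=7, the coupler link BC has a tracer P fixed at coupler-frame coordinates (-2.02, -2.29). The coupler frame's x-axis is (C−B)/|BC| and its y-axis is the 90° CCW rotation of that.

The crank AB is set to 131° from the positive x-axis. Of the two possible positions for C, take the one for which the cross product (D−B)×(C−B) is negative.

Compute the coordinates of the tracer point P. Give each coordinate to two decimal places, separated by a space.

-3.69 1.07

A=(0,0), D=(7.00,0)
B = A + 1.00·(cos131°, sin131°) = (-0.6561, 0.7547)
|BD| = 7.6932
circle(B,9.00) ∩ circle(D,7.00): a=5.9264, h=6.7734
  candidates: C₊=(5.9062,6.9140) cross=52.109; C₋=(4.5772,-6.5674) cross=-52.109
  mode - wants cross < 0 → take C=(4.5772,-6.5674) (cross=-52.109)
ex = (C−B)/|BC| = (0.5815,-0.8136); ey = (0.8136,0.5815)
P = B + -2.02·ex + -2.29·ey = (-3.6937,1.0665)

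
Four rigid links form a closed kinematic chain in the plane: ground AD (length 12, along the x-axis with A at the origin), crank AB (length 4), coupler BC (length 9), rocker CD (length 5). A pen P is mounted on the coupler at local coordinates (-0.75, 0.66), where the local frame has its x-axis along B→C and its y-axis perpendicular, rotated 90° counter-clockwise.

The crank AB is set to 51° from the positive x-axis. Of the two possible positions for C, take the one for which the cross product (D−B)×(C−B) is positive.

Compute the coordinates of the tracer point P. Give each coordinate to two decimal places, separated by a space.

1.65 3.60

A=(0,0), D=(12.00,0)
B = A + 4.00·(cos51°, sin51°) = (2.5173, 3.1086)
|BD| = 9.9792
circle(B,9.00) ∩ circle(D,5.00): a=7.7954, h=4.4979
  candidates: C₊=(11.3260,4.9544) cross=44.886; C₋=(8.5237,-3.5938) cross=-44.886
  mode + wants cross > 0 → take C=(11.3260,4.9544) (cross=44.886)
ex = (C−B)/|BC| = (0.9787,0.2051); ey = (-0.2051,0.9787)
P = B + -0.75·ex + 0.66·ey = (1.6479,3.6007)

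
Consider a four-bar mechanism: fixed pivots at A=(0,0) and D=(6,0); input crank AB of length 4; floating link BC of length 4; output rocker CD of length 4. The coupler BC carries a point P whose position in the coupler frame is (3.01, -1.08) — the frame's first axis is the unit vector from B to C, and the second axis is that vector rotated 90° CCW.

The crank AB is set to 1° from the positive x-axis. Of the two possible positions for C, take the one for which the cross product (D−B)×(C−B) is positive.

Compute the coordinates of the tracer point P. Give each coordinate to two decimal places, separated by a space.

A=(0,0), D=(6.00,0)
B = A + 4.00·(cos1°, sin1°) = (3.9994, 0.0698)
|BD| = 2.0018
circle(B,4.00) ∩ circle(D,4.00): a=1.0009, h=3.8727
  candidates: C₊=(5.1347,3.9053) cross=7.753; C₋=(4.8646,-3.8355) cross=-7.753
  mode + wants cross > 0 → take C=(5.1347,3.9053) (cross=7.753)
ex = (C−B)/|BC| = (0.2838,0.9589); ey = (-0.9589,0.2838)
P = B + 3.01·ex + -1.08·ey = (5.8893,2.6495)

5.89 2.65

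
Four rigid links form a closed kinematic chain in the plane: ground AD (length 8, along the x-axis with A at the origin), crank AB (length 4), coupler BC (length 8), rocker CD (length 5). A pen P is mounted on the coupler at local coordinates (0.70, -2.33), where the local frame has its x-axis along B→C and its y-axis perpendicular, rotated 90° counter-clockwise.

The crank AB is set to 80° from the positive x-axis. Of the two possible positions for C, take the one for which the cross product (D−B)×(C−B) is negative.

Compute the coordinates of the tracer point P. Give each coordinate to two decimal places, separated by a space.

-1.09 2.29

A=(0,0), D=(8.00,0)
B = A + 4.00·(cos80°, sin80°) = (0.6946, 3.9392)
|BD| = 8.2998
circle(B,8.00) ∩ circle(D,5.00): a=6.4994, h=4.6646
  candidates: C₊=(8.6292,4.9603) cross=38.715; C₋=(4.2014,-3.2512) cross=-38.715
  mode - wants cross < 0 → take C=(4.2014,-3.2512) (cross=-38.715)
ex = (C−B)/|BC| = (0.4383,-0.8988); ey = (0.8988,0.4383)
P = B + 0.70·ex + -2.33·ey = (-1.0928,2.2887)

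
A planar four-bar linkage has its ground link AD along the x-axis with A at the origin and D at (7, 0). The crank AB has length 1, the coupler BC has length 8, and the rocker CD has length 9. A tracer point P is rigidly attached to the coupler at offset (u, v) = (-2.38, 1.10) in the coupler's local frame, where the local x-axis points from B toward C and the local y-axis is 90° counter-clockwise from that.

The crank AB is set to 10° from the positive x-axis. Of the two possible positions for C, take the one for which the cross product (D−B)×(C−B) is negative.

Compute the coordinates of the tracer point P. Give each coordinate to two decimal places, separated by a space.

A=(0,0), D=(7.00,0)
B = A + 1.00·(cos10°, sin10°) = (0.9848, 0.1736)
|BD| = 6.0177
circle(B,8.00) ∩ circle(D,9.00): a=1.5963, h=7.8391
  candidates: C₊=(2.8067,7.9634) cross=47.173; C₋=(2.3543,-7.7083) cross=-47.173
  mode - wants cross < 0 → take C=(2.3543,-7.7083) (cross=-47.173)
ex = (C−B)/|BC| = (0.1712,-0.9852); ey = (0.9852,0.1712)
P = B + -2.38·ex + 1.10·ey = (1.6612,2.7068)

1.66 2.71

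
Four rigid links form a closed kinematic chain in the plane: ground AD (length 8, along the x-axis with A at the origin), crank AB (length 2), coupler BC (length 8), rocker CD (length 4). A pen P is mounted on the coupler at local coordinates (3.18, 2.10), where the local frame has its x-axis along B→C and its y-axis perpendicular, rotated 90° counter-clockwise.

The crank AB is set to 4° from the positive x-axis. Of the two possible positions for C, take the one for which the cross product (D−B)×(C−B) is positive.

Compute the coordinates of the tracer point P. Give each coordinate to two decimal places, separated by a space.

3.84 3.48

A=(0,0), D=(8.00,0)
B = A + 2.00·(cos4°, sin4°) = (1.9951, 0.1395)
|BD| = 6.0065
circle(B,8.00) ∩ circle(D,4.00): a=6.9989, h=3.8749
  candidates: C₊=(9.0822,3.8508) cross=23.275; C₋=(8.9022,-3.8969) cross=-23.275
  mode + wants cross > 0 → take C=(9.0822,3.8508) (cross=23.275)
ex = (C−B)/|BC| = (0.8859,0.4639); ey = (-0.4639,0.8859)
P = B + 3.18·ex + 2.10·ey = (3.8380,3.4751)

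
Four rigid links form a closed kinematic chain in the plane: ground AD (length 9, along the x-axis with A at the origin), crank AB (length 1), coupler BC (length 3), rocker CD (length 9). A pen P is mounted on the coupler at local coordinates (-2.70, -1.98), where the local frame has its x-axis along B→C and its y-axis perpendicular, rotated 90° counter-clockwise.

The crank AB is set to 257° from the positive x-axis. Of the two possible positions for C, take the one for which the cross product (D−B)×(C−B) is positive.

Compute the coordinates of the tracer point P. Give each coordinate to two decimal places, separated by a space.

A=(0,0), D=(9.00,0)
B = A + 1.00·(cos257°, sin257°) = (-0.2250, -0.9744)
|BD| = 9.2763
circle(B,3.00) ∩ circle(D,9.00): a=0.7573, h=2.9029
  candidates: C₊=(0.2232,1.9920) cross=26.928; C₋=(0.8330,-3.7816) cross=-26.928
  mode + wants cross > 0 → take C=(0.2232,1.9920) (cross=26.928)
ex = (C−B)/|BC| = (0.1494,0.9888); ey = (-0.9888,0.1494)
P = B + -2.70·ex + -1.98·ey = (1.3295,-3.9399)

1.33 -3.94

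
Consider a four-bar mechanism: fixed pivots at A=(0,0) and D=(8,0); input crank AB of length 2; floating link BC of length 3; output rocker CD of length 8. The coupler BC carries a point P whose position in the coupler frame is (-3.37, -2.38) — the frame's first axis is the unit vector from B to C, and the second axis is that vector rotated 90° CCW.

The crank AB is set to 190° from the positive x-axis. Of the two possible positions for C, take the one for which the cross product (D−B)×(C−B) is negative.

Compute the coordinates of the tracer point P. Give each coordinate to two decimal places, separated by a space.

A=(0,0), D=(8.00,0)
B = A + 2.00·(cos190°, sin190°) = (-1.9696, -0.3473)
|BD| = 9.9757
circle(B,3.00) ∩ circle(D,8.00): a=2.2311, h=2.0055
  candidates: C₊=(0.1903,1.7347) cross=20.006; C₋=(0.3300,-2.2739) cross=-20.006
  mode - wants cross < 0 → take C=(0.3300,-2.2739) (cross=-20.006)
ex = (C−B)/|BC| = (0.7665,-0.6422); ey = (0.6422,0.7665)
P = B + -3.37·ex + -2.38·ey = (-6.0813,-0.0074)

-6.08 -0.01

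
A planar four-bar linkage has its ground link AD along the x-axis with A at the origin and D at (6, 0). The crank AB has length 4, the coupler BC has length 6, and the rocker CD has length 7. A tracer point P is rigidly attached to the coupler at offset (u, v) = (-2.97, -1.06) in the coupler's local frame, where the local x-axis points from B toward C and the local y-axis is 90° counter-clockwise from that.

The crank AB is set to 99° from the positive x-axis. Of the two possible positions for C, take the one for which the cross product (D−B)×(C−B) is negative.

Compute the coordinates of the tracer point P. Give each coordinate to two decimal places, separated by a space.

A=(0,0), D=(6.00,0)
B = A + 4.00·(cos99°, sin99°) = (-0.6257, 3.9508)
|BD| = 7.7142
circle(B,6.00) ∩ circle(D,7.00): a=3.0145, h=5.1878
  candidates: C₊=(4.6203,6.8627) cross=40.019; C₋=(-0.6934,-2.0489) cross=-40.019
  mode - wants cross < 0 → take C=(-0.6934,-2.0489) (cross=-40.019)
ex = (C−B)/|BC| = (-0.0113,-0.9999); ey = (0.9999,-0.0113)
P = B + -2.97·ex + -1.06·ey = (-1.6522,6.9325)

-1.65 6.93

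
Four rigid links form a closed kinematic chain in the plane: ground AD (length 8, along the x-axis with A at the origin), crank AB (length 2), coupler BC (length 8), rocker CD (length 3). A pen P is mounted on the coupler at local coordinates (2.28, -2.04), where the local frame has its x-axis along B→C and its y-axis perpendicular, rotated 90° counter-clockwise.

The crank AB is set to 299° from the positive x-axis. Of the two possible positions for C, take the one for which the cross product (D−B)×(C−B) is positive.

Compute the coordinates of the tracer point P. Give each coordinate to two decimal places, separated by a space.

4.01 -2.06

A=(0,0), D=(8.00,0)
B = A + 2.00·(cos299°, sin299°) = (0.9696, -1.7492)
|BD| = 7.2447
circle(B,8.00) ∩ circle(D,3.00): a=7.4182, h=2.9950
  candidates: C₊=(7.4452,2.9483) cross=21.698; C₋=(8.8915,-2.8645) cross=-21.698
  mode + wants cross > 0 → take C=(7.4452,2.9483) (cross=21.698)
ex = (C−B)/|BC| = (0.8095,0.5872); ey = (-0.5872,0.8095)
P = B + 2.28·ex + -2.04·ey = (4.0130,-2.0617)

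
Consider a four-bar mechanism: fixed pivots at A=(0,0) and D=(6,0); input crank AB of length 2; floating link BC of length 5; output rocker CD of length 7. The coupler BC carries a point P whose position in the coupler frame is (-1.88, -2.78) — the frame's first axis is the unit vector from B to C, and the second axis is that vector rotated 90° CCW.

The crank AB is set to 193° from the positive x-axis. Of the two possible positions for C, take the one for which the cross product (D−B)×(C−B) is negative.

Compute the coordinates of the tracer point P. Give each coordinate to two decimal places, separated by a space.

A=(0,0), D=(6.00,0)
B = A + 2.00·(cos193°, sin193°) = (-1.9487, -0.4499)
|BD| = 7.9615
circle(B,5.00) ∩ circle(D,7.00): a=2.4735, h=4.3453
  candidates: C₊=(0.2752,4.0283) cross=34.595; C₋=(0.7663,-4.6485) cross=-34.595
  mode - wants cross < 0 → take C=(0.7663,-4.6485) (cross=-34.595)
ex = (C−B)/|BC| = (0.5430,-0.8397); ey = (0.8397,0.5430)
P = B + -1.88·ex + -2.78·ey = (-5.3040,-0.3808)

-5.30 -0.38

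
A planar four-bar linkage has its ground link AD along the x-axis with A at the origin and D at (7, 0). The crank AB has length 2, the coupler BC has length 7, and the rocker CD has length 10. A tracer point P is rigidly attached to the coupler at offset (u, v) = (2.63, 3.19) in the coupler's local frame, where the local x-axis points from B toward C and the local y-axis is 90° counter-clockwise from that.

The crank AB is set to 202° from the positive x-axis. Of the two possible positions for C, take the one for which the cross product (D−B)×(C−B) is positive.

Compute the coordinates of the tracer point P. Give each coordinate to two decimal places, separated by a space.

-4.64 2.31

A=(0,0), D=(7.00,0)
B = A + 2.00·(cos202°, sin202°) = (-1.8544, -0.7492)
|BD| = 8.8860
circle(B,7.00) ∩ circle(D,10.00): a=1.5733, h=6.8209
  candidates: C₊=(-0.8617,6.1801) cross=60.611; C₋=(0.2885,-7.4132) cross=-60.611
  mode + wants cross > 0 → take C=(-0.8617,6.1801) (cross=60.611)
ex = (C−B)/|BC| = (0.1418,0.9899); ey = (-0.9899,0.1418)
P = B + 2.63·ex + 3.19·ey = (-4.6392,2.3066)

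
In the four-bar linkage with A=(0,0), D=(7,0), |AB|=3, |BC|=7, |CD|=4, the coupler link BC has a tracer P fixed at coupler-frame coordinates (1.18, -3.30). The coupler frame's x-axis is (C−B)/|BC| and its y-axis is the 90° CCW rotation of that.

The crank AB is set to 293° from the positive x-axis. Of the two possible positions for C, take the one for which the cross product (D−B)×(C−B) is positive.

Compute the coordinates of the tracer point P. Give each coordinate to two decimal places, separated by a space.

A=(0,0), D=(7.00,0)
B = A + 3.00·(cos293°, sin293°) = (1.1722, -2.7615)
|BD| = 6.4490
circle(B,7.00) ∩ circle(D,4.00): a=5.7830, h=3.9442
  candidates: C₊=(4.7093,3.2791) cross=25.436; C₋=(8.0871,-3.8494) cross=-25.436
  mode + wants cross > 0 → take C=(4.7093,3.2791) (cross=25.436)
ex = (C−B)/|BC| = (0.5053,0.8629); ey = (-0.8629,0.5053)
P = B + 1.18·ex + -3.30·ey = (4.6162,-3.4107)

4.62 -3.41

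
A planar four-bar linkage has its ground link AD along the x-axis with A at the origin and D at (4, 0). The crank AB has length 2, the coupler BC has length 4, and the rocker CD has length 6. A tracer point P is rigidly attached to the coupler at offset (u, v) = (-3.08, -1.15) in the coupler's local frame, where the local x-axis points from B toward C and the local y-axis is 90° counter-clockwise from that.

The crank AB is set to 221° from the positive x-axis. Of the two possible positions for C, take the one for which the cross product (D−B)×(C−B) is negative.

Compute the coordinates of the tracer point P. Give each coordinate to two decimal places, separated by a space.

-4.00 0.83

A=(0,0), D=(4.00,0)
B = A + 2.00·(cos221°, sin221°) = (-1.5094, -1.3121)
|BD| = 5.6635
circle(B,4.00) ∩ circle(D,6.00): a=1.0661, h=3.8553
  candidates: C₊=(-1.3656,2.6853) cross=21.835; C₋=(0.4208,-4.8156) cross=-21.835
  mode - wants cross < 0 → take C=(0.4208,-4.8156) (cross=-21.835)
ex = (C−B)/|BC| = (0.4826,-0.8759); ey = (0.8759,0.4826)
P = B + -3.08·ex + -1.15·ey = (-4.0030,0.8306)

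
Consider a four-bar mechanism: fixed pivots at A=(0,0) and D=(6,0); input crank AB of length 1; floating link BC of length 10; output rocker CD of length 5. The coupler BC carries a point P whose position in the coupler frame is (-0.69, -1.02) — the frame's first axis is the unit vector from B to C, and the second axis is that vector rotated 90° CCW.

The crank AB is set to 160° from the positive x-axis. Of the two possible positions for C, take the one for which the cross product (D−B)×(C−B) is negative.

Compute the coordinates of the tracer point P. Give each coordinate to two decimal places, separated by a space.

A=(0,0), D=(6.00,0)
B = A + 1.00·(cos160°, sin160°) = (-0.9397, 0.3420)
|BD| = 6.9481
circle(B,10.00) ∩ circle(D,5.00): a=8.8712, h=4.6154
  candidates: C₊=(8.1479,4.5151) cross=32.068; C₋=(7.6936,-4.7044) cross=-32.068
  mode - wants cross < 0 → take C=(7.6936,-4.7044) (cross=-32.068)
ex = (C−B)/|BC| = (0.8633,-0.5046); ey = (0.5046,0.8633)
P = B + -0.69·ex + -1.02·ey = (-2.0501,-0.1904)

-2.05 -0.19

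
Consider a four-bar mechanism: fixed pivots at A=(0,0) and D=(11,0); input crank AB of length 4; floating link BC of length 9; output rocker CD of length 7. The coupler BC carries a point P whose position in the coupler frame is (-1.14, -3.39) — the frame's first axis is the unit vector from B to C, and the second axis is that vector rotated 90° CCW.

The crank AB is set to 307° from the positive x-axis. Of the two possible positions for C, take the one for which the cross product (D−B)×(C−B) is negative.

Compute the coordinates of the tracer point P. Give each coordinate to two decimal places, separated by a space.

-0.05 -5.79

A=(0,0), D=(11.00,0)
B = A + 4.00·(cos307°, sin307°) = (2.4073, -3.1945)
|BD| = 9.1673
circle(B,9.00) ∩ circle(D,7.00): a=6.3290, h=6.3987
  candidates: C₊=(6.1098,5.0086) cross=58.659; C₋=(10.5693,-6.9867) cross=-58.659
  mode - wants cross < 0 → take C=(10.5693,-6.9867) (cross=-58.659)
ex = (C−B)/|BC| = (0.9069,-0.4214); ey = (0.4214,0.9069)
P = B + -1.14·ex + -3.39·ey = (-0.0550,-5.7886)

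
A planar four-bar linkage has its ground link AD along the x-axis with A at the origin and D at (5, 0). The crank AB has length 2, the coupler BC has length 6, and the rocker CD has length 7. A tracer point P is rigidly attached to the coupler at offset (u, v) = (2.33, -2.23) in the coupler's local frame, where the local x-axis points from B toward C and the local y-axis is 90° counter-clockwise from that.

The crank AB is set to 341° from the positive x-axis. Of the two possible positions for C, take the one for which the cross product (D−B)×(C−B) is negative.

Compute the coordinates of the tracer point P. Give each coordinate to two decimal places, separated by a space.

-0.02 -3.25

A=(0,0), D=(5.00,0)
B = A + 2.00·(cos341°, sin341°) = (1.8910, -0.6511)
|BD| = 3.1764
circle(B,6.00) ∩ circle(D,7.00): a=-0.4581, h=5.9825
  candidates: C₊=(0.2163,5.1104) cross=19.003; C₋=(2.6690,-6.6005) cross=-19.003
  mode - wants cross < 0 → take C=(2.6690,-6.6005) (cross=-19.003)
ex = (C−B)/|BC| = (0.1297,-0.9916); ey = (0.9916,0.1297)
P = B + 2.33·ex + -2.23·ey = (-0.0180,-3.2506)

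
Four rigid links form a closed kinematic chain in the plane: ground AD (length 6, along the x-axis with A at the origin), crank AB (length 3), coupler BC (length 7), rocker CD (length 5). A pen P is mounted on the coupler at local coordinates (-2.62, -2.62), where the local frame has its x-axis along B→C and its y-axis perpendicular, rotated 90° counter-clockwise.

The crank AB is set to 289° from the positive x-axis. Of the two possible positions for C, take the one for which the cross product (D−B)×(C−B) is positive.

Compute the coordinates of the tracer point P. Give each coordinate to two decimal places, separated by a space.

A=(0,0), D=(6.00,0)
B = A + 3.00·(cos289°, sin289°) = (0.9767, -2.8366)
|BD| = 5.7688
circle(B,7.00) ∩ circle(D,5.00): a=4.9646, h=4.9349
  candidates: C₊=(2.8732,3.9017) cross=28.469; C₋=(7.7262,-4.6926) cross=-28.469
  mode + wants cross > 0 → take C=(2.8732,3.9017) (cross=28.469)
ex = (C−B)/|BC| = (0.2709,0.9626); ey = (-0.9626,0.2709)
P = B + -2.62·ex + -2.62·ey = (2.7889,-6.0684)

2.79 -6.07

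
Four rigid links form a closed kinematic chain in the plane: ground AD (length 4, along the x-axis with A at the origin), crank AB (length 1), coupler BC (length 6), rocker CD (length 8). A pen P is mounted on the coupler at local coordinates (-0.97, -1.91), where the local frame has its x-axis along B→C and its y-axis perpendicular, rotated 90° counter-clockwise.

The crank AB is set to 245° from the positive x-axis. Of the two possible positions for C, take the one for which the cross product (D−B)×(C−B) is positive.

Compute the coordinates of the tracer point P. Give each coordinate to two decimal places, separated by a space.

A=(0,0), D=(4.00,0)
B = A + 1.00·(cos245°, sin245°) = (-0.4226, -0.9063)
|BD| = 4.5145
circle(B,6.00) ∩ circle(D,8.00): a=-0.8438, h=5.9404
  candidates: C₊=(-2.4418,4.7437) cross=26.818; C₋=(-0.0567,-6.8951) cross=-26.818
  mode + wants cross > 0 → take C=(-2.4418,4.7437) (cross=26.818)
ex = (C−B)/|BC| = (-0.3365,0.9417); ey = (-0.9417,-0.3365)
P = B + -0.97·ex + -1.91·ey = (1.7024,-1.1769)

1.70 -1.18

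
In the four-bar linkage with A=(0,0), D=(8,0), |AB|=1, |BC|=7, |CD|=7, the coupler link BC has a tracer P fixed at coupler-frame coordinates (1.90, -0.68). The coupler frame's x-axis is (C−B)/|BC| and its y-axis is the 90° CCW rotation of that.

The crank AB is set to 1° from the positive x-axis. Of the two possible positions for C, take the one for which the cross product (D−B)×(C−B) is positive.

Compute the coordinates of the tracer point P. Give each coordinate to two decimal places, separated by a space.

2.54 1.32

A=(0,0), D=(8.00,0)
B = A + 1.00·(cos1°, sin1°) = (0.9998, 0.0175)
|BD| = 7.0002
circle(B,7.00) ∩ circle(D,7.00): a=3.5001, h=6.0621
  candidates: C₊=(4.5150,6.0708) cross=42.436; C₋=(4.4848,-6.0534) cross=-42.436
  mode + wants cross > 0 → take C=(4.5150,6.0708) (cross=42.436)
ex = (C−B)/|BC| = (0.5022,0.8648); ey = (-0.8648,0.5022)
P = B + 1.90·ex + -0.68·ey = (2.5420,1.3190)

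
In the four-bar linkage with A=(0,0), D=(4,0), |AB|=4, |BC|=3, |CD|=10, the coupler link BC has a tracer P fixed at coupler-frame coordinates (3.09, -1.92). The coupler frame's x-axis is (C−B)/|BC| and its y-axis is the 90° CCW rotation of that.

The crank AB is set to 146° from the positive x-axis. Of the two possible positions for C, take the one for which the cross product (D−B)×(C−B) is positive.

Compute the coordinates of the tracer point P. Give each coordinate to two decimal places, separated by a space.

A=(0,0), D=(4.00,0)
B = A + 4.00·(cos146°, sin146°) = (-3.3162, 2.2368)
|BD| = 7.6504
circle(B,3.00) ∩ circle(D,10.00): a=-2.1222, h=2.1205
  candidates: C₊=(-4.7256,4.8851) cross=16.223; C₋=(-5.9655,0.8294) cross=-16.223
  mode + wants cross > 0 → take C=(-4.7256,4.8851) (cross=16.223)
ex = (C−B)/|BC| = (-0.4698,0.8828); ey = (-0.8828,-0.4698)
P = B + 3.09·ex + -1.92·ey = (-3.0730,5.8666)

-3.07 5.87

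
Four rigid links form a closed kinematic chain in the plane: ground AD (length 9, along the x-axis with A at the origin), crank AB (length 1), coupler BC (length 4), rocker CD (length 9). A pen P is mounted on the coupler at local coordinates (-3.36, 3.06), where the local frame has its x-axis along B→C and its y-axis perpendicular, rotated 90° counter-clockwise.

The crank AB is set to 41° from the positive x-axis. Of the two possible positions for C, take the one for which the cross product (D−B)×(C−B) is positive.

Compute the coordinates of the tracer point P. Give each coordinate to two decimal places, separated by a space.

A=(0,0), D=(9.00,0)
B = A + 1.00·(cos41°, sin41°) = (0.7547, 0.6561)
|BD| = 8.2713
circle(B,4.00) ∩ circle(D,9.00): a=0.2064, h=3.9947
  candidates: C₊=(1.2774,4.6218) cross=33.041; C₋=(0.6437,-3.3424) cross=-33.041
  mode + wants cross > 0 → take C=(1.2774,4.6218) (cross=33.041)
ex = (C−B)/|BC| = (0.1307,0.9914); ey = (-0.9914,0.1307)
P = B + -3.36·ex + 3.06·ey = (-2.7181,-2.2753)

-2.72 -2.28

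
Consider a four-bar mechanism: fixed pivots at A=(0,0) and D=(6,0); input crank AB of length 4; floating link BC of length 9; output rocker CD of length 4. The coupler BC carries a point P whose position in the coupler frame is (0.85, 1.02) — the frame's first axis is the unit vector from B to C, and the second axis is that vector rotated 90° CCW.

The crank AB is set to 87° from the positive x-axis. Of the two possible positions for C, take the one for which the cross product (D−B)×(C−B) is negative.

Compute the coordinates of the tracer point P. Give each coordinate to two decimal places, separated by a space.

1.52 3.77

A=(0,0), D=(6.00,0)
B = A + 4.00·(cos87°, sin87°) = (0.2093, 3.9945)
|BD| = 7.0348
circle(B,9.00) ∩ circle(D,4.00): a=8.1373, h=3.8451
  candidates: C₊=(9.0909,2.5390) cross=27.049; C₋=(4.7242,-3.7911) cross=-27.049
  mode - wants cross < 0 → take C=(4.7242,-3.7911) (cross=-27.049)
ex = (C−B)/|BC| = (0.5017,-0.8651); ey = (0.8651,0.5017)
P = B + 0.85·ex + 1.02·ey = (1.5181,3.7709)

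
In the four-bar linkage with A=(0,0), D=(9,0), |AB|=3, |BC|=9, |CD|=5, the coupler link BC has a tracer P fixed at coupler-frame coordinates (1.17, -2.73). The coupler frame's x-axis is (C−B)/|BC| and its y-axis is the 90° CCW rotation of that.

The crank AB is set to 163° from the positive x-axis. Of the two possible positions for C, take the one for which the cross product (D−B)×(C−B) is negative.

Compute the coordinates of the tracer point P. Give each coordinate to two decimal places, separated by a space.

A=(0,0), D=(9.00,0)
B = A + 3.00·(cos163°, sin163°) = (-2.8689, 0.8771)
|BD| = 11.9013
circle(B,9.00) ∩ circle(D,5.00): a=8.3033, h=3.4720
  candidates: C₊=(5.6677,3.7277) cross=41.321; C₋=(5.1559,-3.1974) cross=-41.321
  mode - wants cross < 0 → take C=(5.1559,-3.1974) (cross=-41.321)
ex = (C−B)/|BC| = (0.8917,-0.4527); ey = (0.4527,0.8917)
P = B + 1.17·ex + -2.73·ey = (-3.0616,-2.0868)

-3.06 -2.09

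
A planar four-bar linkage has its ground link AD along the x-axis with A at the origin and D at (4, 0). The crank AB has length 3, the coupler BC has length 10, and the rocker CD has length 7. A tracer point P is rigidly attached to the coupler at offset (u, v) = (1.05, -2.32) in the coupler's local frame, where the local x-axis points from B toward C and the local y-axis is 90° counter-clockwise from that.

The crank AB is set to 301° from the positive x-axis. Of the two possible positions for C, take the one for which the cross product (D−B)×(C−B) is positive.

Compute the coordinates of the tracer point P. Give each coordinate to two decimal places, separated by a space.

4.07 -2.25

A=(0,0), D=(4.00,0)
B = A + 3.00·(cos301°, sin301°) = (1.5451, -2.5715)
|BD| = 3.5551
circle(B,10.00) ∩ circle(D,7.00): a=8.9503, h=4.4601
  candidates: C₊=(4.4993,6.9822) cross=15.856; C₋=(10.9515,0.8226) cross=-15.856
  mode + wants cross > 0 → take C=(4.4993,6.9822) (cross=15.856)
ex = (C−B)/|BC| = (0.2954,0.9554); ey = (-0.9554,0.2954)
P = B + 1.05·ex + -2.32·ey = (4.0718,-2.2537)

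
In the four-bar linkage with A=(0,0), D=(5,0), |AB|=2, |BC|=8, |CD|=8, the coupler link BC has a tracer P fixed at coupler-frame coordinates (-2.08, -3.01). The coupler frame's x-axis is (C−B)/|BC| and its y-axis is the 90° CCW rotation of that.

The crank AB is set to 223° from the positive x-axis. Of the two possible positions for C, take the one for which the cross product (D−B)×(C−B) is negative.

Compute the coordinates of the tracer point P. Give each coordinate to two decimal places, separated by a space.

-5.12 -1.47

A=(0,0), D=(5.00,0)
B = A + 2.00·(cos223°, sin223°) = (-1.4627, -1.3640)
|BD| = 6.6051
circle(B,8.00) ∩ circle(D,8.00): a=3.3025, h=7.2865
  candidates: C₊=(0.2639,6.4475) cross=48.128; C₋=(3.2734,-7.8114) cross=-48.128
  mode - wants cross < 0 → take C=(3.2734,-7.8114) (cross=-48.128)
ex = (C−B)/|BC| = (0.5920,-0.8059); ey = (0.8059,0.5920)
P = B + -2.08·ex + -3.01·ey = (-5.1199,-1.4696)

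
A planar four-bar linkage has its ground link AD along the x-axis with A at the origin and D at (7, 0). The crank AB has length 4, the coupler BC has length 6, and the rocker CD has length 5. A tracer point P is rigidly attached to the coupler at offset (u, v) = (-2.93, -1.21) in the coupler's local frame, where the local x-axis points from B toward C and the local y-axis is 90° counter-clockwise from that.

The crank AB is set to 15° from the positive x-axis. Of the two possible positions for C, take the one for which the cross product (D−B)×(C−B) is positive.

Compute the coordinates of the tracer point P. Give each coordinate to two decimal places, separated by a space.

2.31 -1.73

A=(0,0), D=(7.00,0)
B = A + 4.00·(cos15°, sin15°) = (3.8637, 1.0353)
|BD| = 3.3027
circle(B,6.00) ∩ circle(D,5.00): a=3.3167, h=5.0000
  candidates: C₊=(8.5805,4.7436) cross=16.514; C₋=(5.4459,-4.7523) cross=-16.514
  mode + wants cross > 0 → take C=(8.5805,4.7436) (cross=16.514)
ex = (C−B)/|BC| = (0.7861,0.6181); ey = (-0.6181,0.7861)
P = B + -2.93·ex + -1.21·ey = (2.3082,-1.7269)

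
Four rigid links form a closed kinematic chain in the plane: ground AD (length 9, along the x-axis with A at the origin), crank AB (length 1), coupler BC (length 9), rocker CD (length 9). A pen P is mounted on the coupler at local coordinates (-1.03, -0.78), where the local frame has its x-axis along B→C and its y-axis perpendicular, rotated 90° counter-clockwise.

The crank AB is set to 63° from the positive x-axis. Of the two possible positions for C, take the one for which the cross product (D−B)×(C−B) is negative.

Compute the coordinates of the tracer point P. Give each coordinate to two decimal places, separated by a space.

-0.66 1.54

A=(0,0), D=(9.00,0)
B = A + 1.00·(cos63°, sin63°) = (0.4540, 0.8910)
|BD| = 8.5923
circle(B,9.00) ∩ circle(D,9.00): a=4.2962, h=7.9084
  candidates: C₊=(5.5471,8.3113) cross=67.952; C₋=(3.9069,-7.4203) cross=-67.952
  mode - wants cross < 0 → take C=(3.9069,-7.4203) (cross=-67.952)
ex = (C−B)/|BC| = (0.3837,-0.9235); ey = (0.9235,0.3837)
P = B + -1.03·ex + -0.78·ey = (-0.6615,1.5429)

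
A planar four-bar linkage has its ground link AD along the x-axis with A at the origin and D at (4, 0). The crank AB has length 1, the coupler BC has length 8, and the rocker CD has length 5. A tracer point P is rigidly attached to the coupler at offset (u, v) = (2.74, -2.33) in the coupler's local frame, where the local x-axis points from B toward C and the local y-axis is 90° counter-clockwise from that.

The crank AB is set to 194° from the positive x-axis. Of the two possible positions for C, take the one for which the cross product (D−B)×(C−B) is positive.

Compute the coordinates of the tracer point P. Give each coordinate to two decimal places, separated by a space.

2.63 -0.29

A=(0,0), D=(4.00,0)
B = A + 1.00·(cos194°, sin194°) = (-0.9703, -0.2419)
|BD| = 4.9762
circle(B,8.00) ∩ circle(D,5.00): a=6.4068, h=4.7910
  candidates: C₊=(5.1960,4.8549) cross=23.841; C₋=(5.6618,-4.7158) cross=-23.841
  mode + wants cross > 0 → take C=(5.1960,4.8549) (cross=23.841)
ex = (C−B)/|BC| = (0.7708,0.6371); ey = (-0.6371,0.7708)
P = B + 2.74·ex + -2.33·ey = (2.6261,-0.2922)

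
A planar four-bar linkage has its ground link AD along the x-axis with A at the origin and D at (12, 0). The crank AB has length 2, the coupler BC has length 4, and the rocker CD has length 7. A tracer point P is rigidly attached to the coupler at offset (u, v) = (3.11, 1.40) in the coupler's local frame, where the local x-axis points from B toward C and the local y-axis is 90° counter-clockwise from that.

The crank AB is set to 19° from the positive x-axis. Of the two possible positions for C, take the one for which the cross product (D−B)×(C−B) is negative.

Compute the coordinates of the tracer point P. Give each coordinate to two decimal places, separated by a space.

5.25 0.04

A=(0,0), D=(12.00,0)
B = A + 2.00·(cos19°, sin19°) = (1.8910, 0.6511)
|BD| = 10.1299
circle(B,4.00) ∩ circle(D,7.00): a=3.4361, h=2.0477
  candidates: C₊=(5.4517,2.4737) cross=20.743; C₋=(5.1884,-1.6132) cross=-20.743
  mode - wants cross < 0 → take C=(5.1884,-1.6132) (cross=-20.743)
ex = (C−B)/|BC| = (0.8243,-0.5661); ey = (0.5661,0.8243)
P = B + 3.11·ex + 1.40·ey = (5.2473,0.0447)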